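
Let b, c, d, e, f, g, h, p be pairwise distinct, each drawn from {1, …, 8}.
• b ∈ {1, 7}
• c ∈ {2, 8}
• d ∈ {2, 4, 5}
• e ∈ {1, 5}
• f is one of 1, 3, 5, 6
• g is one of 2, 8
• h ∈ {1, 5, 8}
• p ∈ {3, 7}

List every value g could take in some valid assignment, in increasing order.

The 8 variables draw from only 8 values {1, 2, 3, 4, 5, 6, 7, 8}, so each is used; only d can be 4, hence d = 4.
The 7 still-open variables draw from only 7 values {1, 2, 3, 5, 6, 7, 8}, so each is used; only f can be 6, hence f = 6.
The 6 still-open variables together cover exactly {1, 2, 3, 5, 7, 8} — 6 values for 6 variables — and 3 appears only in p's list, so p = 3.
The 5 still-open variables draw from only 5 values {1, 2, 5, 7, 8}, so each is used; only b can be 7, hence b = 7.
The 2 variables c and g are confined to {2, 8}, which locks those values in; drop them from h.
No further eliminations apply; g can still be any of 2, 8.

2, 8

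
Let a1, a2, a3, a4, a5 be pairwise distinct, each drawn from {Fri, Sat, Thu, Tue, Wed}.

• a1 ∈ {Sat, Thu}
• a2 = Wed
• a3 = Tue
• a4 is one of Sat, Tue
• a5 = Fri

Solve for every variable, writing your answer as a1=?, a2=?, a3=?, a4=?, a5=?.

a2's domain is down to {Wed}, so a2 = Wed.
a3 must be Tue (only option left). So a4 can't be Tue.
a4 must be Sat (only option left). Strike Sat from a1.
a5 must be Fri (only option left).
a1 has just one choice, so a1 = Thu.

a1=Thu, a2=Wed, a3=Tue, a4=Sat, a5=Fri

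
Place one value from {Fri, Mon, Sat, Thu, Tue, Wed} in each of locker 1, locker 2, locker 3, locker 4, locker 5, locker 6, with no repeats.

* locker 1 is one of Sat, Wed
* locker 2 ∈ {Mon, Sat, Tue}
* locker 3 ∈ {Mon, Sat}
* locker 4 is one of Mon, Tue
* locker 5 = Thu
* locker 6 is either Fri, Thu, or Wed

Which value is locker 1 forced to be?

Wed

locker 5's domain is down to {Thu}, so locker 5 = Thu. Eliminate Thu elsewhere: locker 6.
Among the 5 still-open variables, Fri fits only locker 6 (and all 5 values in {Fri, Mon, Sat, Tue, Wed} must be used), so locker 6 = Fri.
The 4 still-open variables draw from only 4 values {Mon, Sat, Tue, Wed}, so each is used; only locker 1 can be Wed, hence locker 1 = Wed.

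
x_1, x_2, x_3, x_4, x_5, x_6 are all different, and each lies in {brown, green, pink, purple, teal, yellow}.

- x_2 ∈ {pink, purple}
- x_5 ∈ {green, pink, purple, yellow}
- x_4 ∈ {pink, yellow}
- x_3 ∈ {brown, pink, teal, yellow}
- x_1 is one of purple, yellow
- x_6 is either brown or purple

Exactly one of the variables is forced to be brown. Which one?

x_6

The 6 variables together cover exactly {brown, green, pink, purple, teal, yellow} — 6 values for 6 variables — and green appears only in x_5's list, so x_5 = green.
The 5 still-open variables draw from only 5 values {brown, pink, purple, teal, yellow}, so each is used; only x_3 can be teal, hence x_3 = teal.
Among the 4 still-open variables, brown fits only x_6 (and all 4 values in {brown, pink, purple, yellow} must be used), so x_6 = brown.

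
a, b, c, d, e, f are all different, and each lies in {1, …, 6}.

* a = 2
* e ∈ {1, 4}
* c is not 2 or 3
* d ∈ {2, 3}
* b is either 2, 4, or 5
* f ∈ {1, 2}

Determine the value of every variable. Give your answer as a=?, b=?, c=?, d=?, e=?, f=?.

a=2, b=5, c=6, d=3, e=4, f=1

a has just one choice, so a = 2. Eliminate 2 elsewhere: b, d, f.
That leaves d = 3.
f's domain is down to {1}, so f = 1. So c, e can't be 1.
e has just one choice, so e = 4. So b, c can't be 4.
b has just one choice, so b = 5. Eliminate 5 elsewhere: c.
c's domain is down to {6}, so c = 6.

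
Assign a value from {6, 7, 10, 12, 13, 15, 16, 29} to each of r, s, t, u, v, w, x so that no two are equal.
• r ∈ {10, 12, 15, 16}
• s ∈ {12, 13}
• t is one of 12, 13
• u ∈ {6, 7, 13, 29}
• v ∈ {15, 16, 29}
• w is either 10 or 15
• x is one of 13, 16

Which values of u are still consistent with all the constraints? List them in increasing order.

6, 7

s and t share exactly the 2 values {12, 13}; by pigeonhole those values go to them, so strike 12, 13 from r, u, x.
x must be 16 (only option left). Strike 16 from r, v.
r and w share exactly the 2 values {10, 15}; by pigeonhole those values go to them, so strike 10, 15 from v.
That leaves v = 29. Strike 29 from u.
No further eliminations apply; u can still be any of 6, 7.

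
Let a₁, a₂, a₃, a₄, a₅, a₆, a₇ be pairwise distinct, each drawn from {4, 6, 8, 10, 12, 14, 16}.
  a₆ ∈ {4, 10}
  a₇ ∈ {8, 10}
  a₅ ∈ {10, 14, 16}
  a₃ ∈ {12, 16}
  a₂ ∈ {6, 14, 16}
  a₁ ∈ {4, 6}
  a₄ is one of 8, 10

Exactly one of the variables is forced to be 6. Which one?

a₁

The 7 variables together cover exactly {4, 6, 8, 10, 12, 14, 16} — 7 values for 7 variables — and 12 appears only in a₃'s list, so a₃ = 12.
a₄ and a₇ share exactly the 2 values {8, 10}; by pigeonhole those values go to them, so strike 8, 10 from a₅, a₆.
a₆ must be 4 (only option left). Eliminate 4 elsewhere: a₁.
So 6 goes to a₁.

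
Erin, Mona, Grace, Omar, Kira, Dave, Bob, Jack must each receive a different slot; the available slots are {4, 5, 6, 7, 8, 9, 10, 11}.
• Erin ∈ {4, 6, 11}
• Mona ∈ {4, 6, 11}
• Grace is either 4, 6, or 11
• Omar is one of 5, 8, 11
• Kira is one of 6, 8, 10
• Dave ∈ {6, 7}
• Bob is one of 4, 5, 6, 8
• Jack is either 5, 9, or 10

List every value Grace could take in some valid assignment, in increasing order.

4, 6, 11

Among the 8 variables, 7 fits only Dave (and all 8 values in {4, 5, 6, 7, 8, 9, 10, 11} must be used), so Dave = 7.
Among the 7 still-open variables, 9 fits only Jack (and all 7 values in {4, 5, 6, 8, 9, 10, 11} must be used), so Jack = 9.
The 6 still-open variables together cover exactly {4, 5, 6, 8, 10, 11} — 6 values for 6 variables — and 10 appears only in Kira's list, so Kira = 10.
The 3 variables Erin, Mona, Grace are confined to {4, 6, 11}, which locks those values in; drop them from Omar, Bob.
No further eliminations apply; Grace can still be any of 4, 6, 11.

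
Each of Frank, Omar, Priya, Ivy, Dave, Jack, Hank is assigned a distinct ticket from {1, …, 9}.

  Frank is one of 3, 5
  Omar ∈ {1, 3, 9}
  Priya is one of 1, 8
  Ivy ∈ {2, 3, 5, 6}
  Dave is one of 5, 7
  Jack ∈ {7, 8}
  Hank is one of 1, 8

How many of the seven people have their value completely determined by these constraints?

4

Priya and Hank between them cover only {1, 8} — a naked pair. Remove those values from Omar, Jack.
Jack has just one choice, so Jack = 7. Eliminate 7 elsewhere: Dave.
That leaves Dave = 5. Strike 5 from Frank, Ivy.
Frank has just one choice, so Frank = 3. So Omar, Ivy can't be 3.
Omar must be 9 (only option left).
Determined: Frank=3, Omar=9, Dave=5, Jack=7. The other people each still have more than one consistent value. That makes 4.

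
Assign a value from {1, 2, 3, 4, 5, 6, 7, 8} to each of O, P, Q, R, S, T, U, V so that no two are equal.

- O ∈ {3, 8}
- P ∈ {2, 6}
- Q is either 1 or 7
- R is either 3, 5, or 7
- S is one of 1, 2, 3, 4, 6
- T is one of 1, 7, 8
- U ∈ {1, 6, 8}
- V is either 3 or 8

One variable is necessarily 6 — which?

U

The 8 variables together cover exactly {1, 2, 3, 4, 5, 6, 7, 8} — 8 values for 8 variables — and 4 appears only in S's list, so S = 4.
Among the 7 still-open variables, 2 fits only P (and all 7 values in {1, 2, 3, 5, 6, 7, 8} must be used), so P = 2.
The 6 still-open variables draw from only 6 values {1, 3, 5, 6, 7, 8}, so each is used; only R can be 5, hence R = 5.
The 5 still-open variables draw from only 5 values {1, 3, 6, 7, 8}, so each is used; only U can be 6, hence U = 6.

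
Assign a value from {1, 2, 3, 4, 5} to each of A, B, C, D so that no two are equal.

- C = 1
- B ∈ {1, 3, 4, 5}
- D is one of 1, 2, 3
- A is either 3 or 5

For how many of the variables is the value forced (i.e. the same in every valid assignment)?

1

C must be 1 (only option left). Eliminate 1 elsewhere: B, D.
Determined: C=1. The other variables each still have more than one consistent value. That makes 1.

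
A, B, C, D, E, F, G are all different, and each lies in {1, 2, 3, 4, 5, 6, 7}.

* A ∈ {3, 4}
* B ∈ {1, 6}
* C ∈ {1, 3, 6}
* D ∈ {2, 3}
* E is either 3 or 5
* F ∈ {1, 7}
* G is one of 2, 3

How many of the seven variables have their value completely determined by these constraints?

3

The 7 variables draw from only 7 values {1, 2, 3, 4, 5, 6, 7}, so each is used; only A can be 4, hence A = 4.
Among the 6 still-open variables, 5 fits only E (and all 6 values in {1, 2, 3, 5, 6, 7} must be used), so E = 5.
Among the 5 still-open variables, 7 fits only F (and all 5 values in {1, 2, 3, 6, 7} must be used), so F = 7.
D and G between them cover only {2, 3} — a naked pair. Remove those values from C.
Determined: A=4, E=5, F=7. The other variables each still have more than one consistent value. That makes 3.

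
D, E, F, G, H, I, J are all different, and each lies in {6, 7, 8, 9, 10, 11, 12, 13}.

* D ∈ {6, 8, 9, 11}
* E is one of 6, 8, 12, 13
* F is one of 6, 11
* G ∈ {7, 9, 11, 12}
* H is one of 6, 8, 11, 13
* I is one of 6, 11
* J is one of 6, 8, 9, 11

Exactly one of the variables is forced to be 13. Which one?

H

Among the 7 variables, 7 fits only G (and all 7 values in {6, 7, 8, 9, 11, 12, 13} must be used), so G = 7.
The 6 still-open variables together cover exactly {6, 8, 9, 11, 12, 13} — 6 values for 6 variables — and 12 appears only in E's list, so E = 12.
The 5 still-open variables together cover exactly {6, 8, 9, 11, 13} — 5 values for 5 variables — and 13 appears only in H's list, so H = 13.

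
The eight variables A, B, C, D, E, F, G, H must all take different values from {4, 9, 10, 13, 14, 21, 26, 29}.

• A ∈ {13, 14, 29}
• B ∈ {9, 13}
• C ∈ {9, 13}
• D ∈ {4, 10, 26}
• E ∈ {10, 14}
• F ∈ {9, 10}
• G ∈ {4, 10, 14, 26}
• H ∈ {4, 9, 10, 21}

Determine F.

The 8 variables draw from only 8 values {4, 9, 10, 13, 14, 21, 26, 29}, so each is used; only H can be 21, hence H = 21.
The 7 still-open variables together cover exactly {4, 9, 10, 13, 14, 26, 29} — 7 values for 7 variables — and 29 appears only in A's list, so A = 29.
The 2 variables B and C are confined to {9, 13}, which locks those values in; drop them from F.
So F = 10.

10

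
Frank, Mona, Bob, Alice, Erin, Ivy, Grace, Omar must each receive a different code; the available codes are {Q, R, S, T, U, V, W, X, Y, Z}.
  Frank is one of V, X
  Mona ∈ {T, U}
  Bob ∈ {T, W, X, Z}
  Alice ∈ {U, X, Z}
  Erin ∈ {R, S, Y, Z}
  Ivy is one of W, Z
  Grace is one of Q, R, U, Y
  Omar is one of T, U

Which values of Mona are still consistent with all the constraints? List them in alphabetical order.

Mona and Omar between them cover only {T, U} — a naked pair. Remove those values from Bob, Alice, Grace.
Bob, Alice, Ivy between them cover only {W, X, Z} — a naked triple. Remove those values from Frank, Erin.
Frank has just one choice, so Frank = V.
No further eliminations apply; Mona can still be any of T, U.

T, U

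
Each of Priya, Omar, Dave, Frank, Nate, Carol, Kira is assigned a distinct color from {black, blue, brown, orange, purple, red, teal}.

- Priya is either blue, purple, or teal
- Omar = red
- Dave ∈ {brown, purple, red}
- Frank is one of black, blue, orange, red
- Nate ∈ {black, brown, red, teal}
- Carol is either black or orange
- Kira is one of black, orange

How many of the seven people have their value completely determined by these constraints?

2

Omar's domain is down to {red}, so Omar = red. Remove red from Dave, Frank, Nate.
Carol and Kira between them cover only {black, orange} — a naked pair. Remove those values from Frank, Nate.
Frank must be blue (only option left). So Priya can't be blue.
Determined: Omar=red, Frank=blue. The other people each still have more than one consistent value. That makes 2.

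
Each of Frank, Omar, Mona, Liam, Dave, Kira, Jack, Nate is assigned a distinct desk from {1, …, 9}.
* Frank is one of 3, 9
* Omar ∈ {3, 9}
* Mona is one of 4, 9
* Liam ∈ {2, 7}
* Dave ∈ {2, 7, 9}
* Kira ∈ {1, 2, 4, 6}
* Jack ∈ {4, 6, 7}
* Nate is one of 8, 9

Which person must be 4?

Mona

Among the 8 variables, 1 fits only Kira (and all 8 values in {1, 2, 3, 4, 6, 7, 8, 9} must be used), so Kira = 1.
Among the 7 still-open variables, 6 fits only Jack (and all 7 values in {2, 3, 4, 6, 7, 8, 9} must be used), so Jack = 6.
Among the 6 still-open variables, 4 fits only Mona (and all 6 values in {2, 3, 4, 7, 8, 9} must be used), so Mona = 4.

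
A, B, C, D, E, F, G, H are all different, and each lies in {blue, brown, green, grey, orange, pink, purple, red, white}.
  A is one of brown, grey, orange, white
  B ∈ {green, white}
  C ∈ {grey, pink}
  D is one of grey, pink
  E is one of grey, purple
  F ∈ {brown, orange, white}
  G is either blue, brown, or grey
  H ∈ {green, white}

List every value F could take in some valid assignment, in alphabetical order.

brown, orange

Among the 8 variables, blue fits only G (and all 8 values in {blue, brown, green, grey, orange, pink, purple, white} must be used), so G = blue.
Among the 7 still-open variables, purple fits only E (and all 7 values in {brown, green, grey, orange, pink, purple, white} must be used), so E = purple.
B and H between them cover only {green, white} — a naked pair. Remove those values from A, F.
C and D between them cover only {grey, pink} — a naked pair. Remove those values from A.
No further eliminations apply; F can still be any of brown, orange.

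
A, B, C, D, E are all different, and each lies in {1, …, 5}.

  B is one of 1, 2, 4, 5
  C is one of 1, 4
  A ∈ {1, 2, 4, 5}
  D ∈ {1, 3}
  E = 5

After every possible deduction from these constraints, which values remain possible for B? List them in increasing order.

1, 2, 4

E's domain is down to {5}, so E = 5. Eliminate 5 elsewhere: A, B.
The 4 still-open variables together cover exactly {1, 2, 3, 4} — 4 values for 4 variables — and 3 appears only in D's list, so D = 3.
No further eliminations apply; B can still be any of 1, 2, 4.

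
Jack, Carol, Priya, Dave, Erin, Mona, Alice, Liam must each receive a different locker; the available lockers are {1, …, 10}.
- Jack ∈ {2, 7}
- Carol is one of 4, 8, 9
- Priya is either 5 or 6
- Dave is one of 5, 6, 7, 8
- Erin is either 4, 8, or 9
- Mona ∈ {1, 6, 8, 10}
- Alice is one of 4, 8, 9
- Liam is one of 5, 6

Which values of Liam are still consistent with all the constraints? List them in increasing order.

Priya and Liam between them cover only {5, 6} — a naked pair. Remove those values from Dave, Mona.
Carol, Erin, Alice between them cover only {4, 8, 9} — a naked triple. Remove those values from Dave, Mona.
Dave's domain is down to {7}, so Dave = 7. Strike 7 from Jack.
Jack must be 2 (only option left).
No further eliminations apply; Liam can still be any of 5, 6.

5, 6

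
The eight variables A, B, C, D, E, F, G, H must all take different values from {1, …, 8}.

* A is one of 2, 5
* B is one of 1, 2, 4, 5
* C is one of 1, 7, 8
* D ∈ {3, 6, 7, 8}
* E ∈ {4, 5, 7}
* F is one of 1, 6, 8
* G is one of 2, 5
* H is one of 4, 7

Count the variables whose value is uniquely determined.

4

The 8 variables together cover exactly {1, 2, 3, 4, 5, 6, 7, 8} — 8 values for 8 variables — and 3 appears only in D's list, so D = 3.
Among the 7 still-open variables, 6 fits only F (and all 7 values in {1, 2, 4, 5, 6, 7, 8} must be used), so F = 6.
Among the 6 still-open variables, 8 fits only C (and all 6 values in {1, 2, 4, 5, 7, 8} must be used), so C = 8.
The 5 still-open variables draw from only 5 values {1, 2, 4, 5, 7}, so each is used; only B can be 1, hence B = 1.
A and G between them cover only {2, 5} — a naked pair. Remove those values from E.
Determined: B=1, C=8, D=3, F=6. The other variables each still have more than one consistent value. That makes 4.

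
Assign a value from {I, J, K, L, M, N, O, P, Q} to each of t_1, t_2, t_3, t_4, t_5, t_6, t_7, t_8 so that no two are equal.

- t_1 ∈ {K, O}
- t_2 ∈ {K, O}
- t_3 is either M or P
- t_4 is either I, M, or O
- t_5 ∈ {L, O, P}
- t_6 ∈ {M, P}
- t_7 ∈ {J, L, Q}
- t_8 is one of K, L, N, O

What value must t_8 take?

t_1 and t_2 between them cover only {K, O} — a naked pair. Remove those values from t_4, t_5, t_8.
t_3 and t_6 share exactly the 2 values {M, P}; by pigeonhole those values go to them, so strike M, P from t_4, t_5.
t_4's domain is down to {I}, so t_4 = I.
t_5 has just one choice, so t_5 = L. Strike L from t_7, t_8.
So t_8 = N.

N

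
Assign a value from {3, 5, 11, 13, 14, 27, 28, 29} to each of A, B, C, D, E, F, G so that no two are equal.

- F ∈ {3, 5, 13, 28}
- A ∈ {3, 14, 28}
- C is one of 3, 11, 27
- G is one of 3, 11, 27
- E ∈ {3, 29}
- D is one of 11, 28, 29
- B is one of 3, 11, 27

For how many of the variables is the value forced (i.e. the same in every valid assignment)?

3

B, C, G share exactly the 3 values {3, 11, 27}; by pigeonhole those values go to them, so strike 3, 11, 27 from A, D, E, F.
E has just one choice, so E = 29. So D can't be 29.
That leaves D = 28. Remove 28 from A, F.
That leaves A = 14.
Determined: A=14, D=28, E=29. The other variables each still have more than one consistent value. That makes 3.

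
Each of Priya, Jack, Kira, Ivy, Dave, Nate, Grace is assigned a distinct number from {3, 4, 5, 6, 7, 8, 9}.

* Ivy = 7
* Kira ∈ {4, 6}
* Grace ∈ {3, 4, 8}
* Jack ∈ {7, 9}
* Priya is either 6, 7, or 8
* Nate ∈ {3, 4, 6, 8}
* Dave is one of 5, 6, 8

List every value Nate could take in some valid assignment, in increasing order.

Ivy's domain is down to {7}, so Ivy = 7. Remove 7 from Priya, Jack.
Jack's domain is down to {9}, so Jack = 9.
Among the 5 still-open variables, 5 fits only Dave (and all 5 values in {3, 4, 5, 6, 8} must be used), so Dave = 5.
No further eliminations apply; Nate can still be any of 3, 4, 6, 8.

3, 4, 6, 8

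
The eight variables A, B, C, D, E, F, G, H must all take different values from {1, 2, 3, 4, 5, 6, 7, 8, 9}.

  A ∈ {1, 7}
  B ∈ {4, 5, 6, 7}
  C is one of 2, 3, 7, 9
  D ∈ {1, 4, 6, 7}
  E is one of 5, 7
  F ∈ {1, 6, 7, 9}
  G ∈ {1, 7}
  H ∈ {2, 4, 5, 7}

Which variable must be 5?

Among the 8 variables, 3 fits only C (and all 8 values in {1, 2, 3, 4, 5, 6, 7, 9} must be used), so C = 3.
The 7 still-open variables draw from only 7 values {1, 2, 4, 5, 6, 7, 9}, so each is used; only H can be 2, hence H = 2.
Among the 6 still-open variables, 9 fits only F (and all 6 values in {1, 4, 5, 6, 7, 9} must be used), so F = 9.
A and G between them cover only {1, 7} — a naked pair. Remove those values from B, D, E.
So 5 goes to E.

E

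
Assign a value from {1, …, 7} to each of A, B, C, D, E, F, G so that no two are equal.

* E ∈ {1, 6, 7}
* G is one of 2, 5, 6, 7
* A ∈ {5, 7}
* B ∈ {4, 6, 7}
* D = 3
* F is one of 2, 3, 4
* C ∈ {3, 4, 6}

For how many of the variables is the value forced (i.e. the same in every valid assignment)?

2

D's domain is down to {3}, so D = 3. So C, F can't be 3.
The 6 still-open variables together cover exactly {1, 2, 4, 5, 6, 7} — 6 values for 6 variables — and 1 appears only in E's list, so E = 1.
Determined: D=3, E=1. The other variables each still have more than one consistent value. That makes 2.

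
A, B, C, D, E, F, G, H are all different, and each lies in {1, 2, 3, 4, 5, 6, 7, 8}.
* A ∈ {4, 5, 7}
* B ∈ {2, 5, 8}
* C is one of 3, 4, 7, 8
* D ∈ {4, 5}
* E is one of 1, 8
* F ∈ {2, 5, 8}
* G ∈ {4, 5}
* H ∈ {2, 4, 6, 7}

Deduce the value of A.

The 8 variables together cover exactly {1, 2, 3, 4, 5, 6, 7, 8} — 8 values for 8 variables — and 1 appears only in E's list, so E = 1.
The 7 still-open variables draw from only 7 values {2, 3, 4, 5, 6, 7, 8}, so each is used; only C can be 3, hence C = 3.
Among the 6 still-open variables, 6 fits only H (and all 6 values in {2, 4, 5, 6, 7, 8} must be used), so H = 6.
Among the 5 still-open variables, 7 fits only A (and all 5 values in {2, 4, 5, 7, 8} must be used), so A = 7.

7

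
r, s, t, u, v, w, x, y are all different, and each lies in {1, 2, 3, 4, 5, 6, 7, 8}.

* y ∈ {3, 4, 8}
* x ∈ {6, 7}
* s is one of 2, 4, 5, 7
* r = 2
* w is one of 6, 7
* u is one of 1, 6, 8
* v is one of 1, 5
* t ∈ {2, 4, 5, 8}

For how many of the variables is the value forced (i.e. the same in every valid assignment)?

r's domain is down to {2}, so r = 2. Remove 2 from s, t.
The 7 still-open variables together cover exactly {1, 3, 4, 5, 6, 7, 8} — 7 values for 7 variables — and 3 appears only in y's list, so y = 3.
The 2 variables w and x are confined to {6, 7}, which locks those values in; drop them from s, u.
Determined: r=2, y=3. The other variables each still have more than one consistent value. That makes 2.

2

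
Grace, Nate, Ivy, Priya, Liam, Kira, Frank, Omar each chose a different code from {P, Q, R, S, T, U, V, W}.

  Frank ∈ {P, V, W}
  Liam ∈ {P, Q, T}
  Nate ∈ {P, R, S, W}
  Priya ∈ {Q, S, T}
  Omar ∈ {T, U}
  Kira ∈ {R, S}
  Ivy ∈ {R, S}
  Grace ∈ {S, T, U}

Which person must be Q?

The 8 variables draw from only 8 values {P, Q, R, S, T, U, V, W}, so each is used; only Frank can be V, hence Frank = V.
Among the 7 still-open variables, W fits only Nate (and all 7 values in {P, Q, R, S, T, U, W} must be used), so Nate = W.
Among the 6 still-open variables, P fits only Liam (and all 6 values in {P, Q, R, S, T, U} must be used), so Liam = P.
The 5 still-open variables together cover exactly {Q, R, S, T, U} — 5 values for 5 variables — and Q appears only in Priya's list, so Priya = Q.

Priya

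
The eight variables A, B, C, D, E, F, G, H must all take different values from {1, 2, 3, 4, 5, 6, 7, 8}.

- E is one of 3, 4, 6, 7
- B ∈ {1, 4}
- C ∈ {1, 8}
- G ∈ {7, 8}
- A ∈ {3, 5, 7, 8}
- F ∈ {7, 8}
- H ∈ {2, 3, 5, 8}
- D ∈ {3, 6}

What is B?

4

Among the 8 variables, 2 fits only H (and all 8 values in {1, 2, 3, 4, 5, 6, 7, 8} must be used), so H = 2.
The 7 still-open variables draw from only 7 values {1, 3, 4, 5, 6, 7, 8}, so each is used; only A can be 5, hence A = 5.
F and G share exactly the 2 values {7, 8}; by pigeonhole those values go to them, so strike 7, 8 from C, E.
C has just one choice, so C = 1. Eliminate 1 elsewhere: B.
So B = 4.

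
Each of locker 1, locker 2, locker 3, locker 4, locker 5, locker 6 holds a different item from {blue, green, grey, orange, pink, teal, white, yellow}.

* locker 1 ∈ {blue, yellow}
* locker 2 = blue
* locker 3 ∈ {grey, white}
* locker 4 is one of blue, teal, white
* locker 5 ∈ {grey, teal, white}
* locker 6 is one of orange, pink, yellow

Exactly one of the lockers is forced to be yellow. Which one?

locker 1

locker 2's domain is down to {blue}, so locker 2 = blue. Strike blue from locker 1, locker 4.
So yellow goes to locker 1.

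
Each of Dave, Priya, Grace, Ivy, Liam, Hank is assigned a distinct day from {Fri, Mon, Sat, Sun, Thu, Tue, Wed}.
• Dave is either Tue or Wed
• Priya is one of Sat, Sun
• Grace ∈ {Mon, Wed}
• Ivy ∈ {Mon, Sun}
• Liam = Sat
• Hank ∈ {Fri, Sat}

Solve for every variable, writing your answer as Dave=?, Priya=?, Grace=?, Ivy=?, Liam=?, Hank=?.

Dave=Tue, Priya=Sun, Grace=Wed, Ivy=Mon, Liam=Sat, Hank=Fri

Liam has just one choice, so Liam = Sat. Eliminate Sat elsewhere: Priya, Hank.
Hank's domain is down to {Fri}, so Hank = Fri.
Priya has just one choice, so Priya = Sun. Strike Sun from Ivy.
Ivy must be Mon (only option left). Remove Mon from Grace.
Grace's domain is down to {Wed}, so Grace = Wed. Remove Wed from Dave.
Dave's domain is down to {Tue}, so Dave = Tue.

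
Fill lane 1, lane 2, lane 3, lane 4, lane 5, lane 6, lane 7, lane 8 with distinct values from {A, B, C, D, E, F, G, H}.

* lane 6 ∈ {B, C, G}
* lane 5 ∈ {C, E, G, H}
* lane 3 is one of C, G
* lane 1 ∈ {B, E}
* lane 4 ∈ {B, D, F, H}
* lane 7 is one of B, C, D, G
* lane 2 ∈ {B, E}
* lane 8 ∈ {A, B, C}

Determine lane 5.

H

Among the 8 variables, A fits only lane 8 (and all 8 values in {A, B, C, D, E, F, G, H} must be used), so lane 8 = A.
The 7 still-open variables together cover exactly {B, C, D, E, F, G, H} — 7 values for 7 variables — and F appears only in lane 4's list, so lane 4 = F.
The 6 still-open variables draw from only 6 values {B, C, D, E, G, H}, so each is used; only lane 7 can be D, hence lane 7 = D.
The 5 still-open variables draw from only 5 values {B, C, E, G, H}, so each is used; only lane 5 can be H, hence lane 5 = H.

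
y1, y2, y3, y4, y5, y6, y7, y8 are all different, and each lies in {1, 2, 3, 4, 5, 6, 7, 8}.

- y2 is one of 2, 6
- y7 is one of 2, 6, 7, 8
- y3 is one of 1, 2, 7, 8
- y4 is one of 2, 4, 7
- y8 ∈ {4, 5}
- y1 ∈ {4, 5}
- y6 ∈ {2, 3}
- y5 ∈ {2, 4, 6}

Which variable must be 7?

y4

The 8 variables draw from only 8 values {1, 2, 3, 4, 5, 6, 7, 8}, so each is used; only y3 can be 1, hence y3 = 1.
Among the 7 still-open variables, 3 fits only y6 (and all 7 values in {2, 3, 4, 5, 6, 7, 8} must be used), so y6 = 3.
The 6 still-open variables together cover exactly {2, 4, 5, 6, 7, 8} — 6 values for 6 variables — and 8 appears only in y7's list, so y7 = 8.
The 5 still-open variables draw from only 5 values {2, 4, 5, 6, 7}, so each is used; only y4 can be 7, hence y4 = 7.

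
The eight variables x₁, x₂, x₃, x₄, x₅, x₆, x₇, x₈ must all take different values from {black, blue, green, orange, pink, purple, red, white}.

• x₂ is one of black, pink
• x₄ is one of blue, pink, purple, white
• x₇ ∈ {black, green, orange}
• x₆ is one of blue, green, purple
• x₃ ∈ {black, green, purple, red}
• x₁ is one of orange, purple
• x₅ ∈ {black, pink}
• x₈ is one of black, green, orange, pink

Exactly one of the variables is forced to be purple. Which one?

Among the 8 variables, red fits only x₃ (and all 8 values in {black, blue, green, orange, pink, purple, red, white} must be used), so x₃ = red.
Among the 7 still-open variables, white fits only x₄ (and all 7 values in {black, blue, green, orange, pink, purple, white} must be used), so x₄ = white.
The 6 still-open variables draw from only 6 values {black, blue, green, orange, pink, purple}, so each is used; only x₆ can be blue, hence x₆ = blue.
Among the 5 still-open variables, purple fits only x₁ (and all 5 values in {black, green, orange, pink, purple} must be used), so x₁ = purple.

x₁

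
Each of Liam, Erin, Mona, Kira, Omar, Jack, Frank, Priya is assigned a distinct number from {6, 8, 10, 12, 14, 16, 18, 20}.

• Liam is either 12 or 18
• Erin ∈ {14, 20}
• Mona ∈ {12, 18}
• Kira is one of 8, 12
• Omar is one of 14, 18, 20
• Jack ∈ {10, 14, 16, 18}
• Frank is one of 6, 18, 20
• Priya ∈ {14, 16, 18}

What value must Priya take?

Among the 8 variables, 6 fits only Frank (and all 8 values in {6, 8, 10, 12, 14, 16, 18, 20} must be used), so Frank = 6.
Among the 7 still-open variables, 8 fits only Kira (and all 7 values in {8, 10, 12, 14, 16, 18, 20} must be used), so Kira = 8.
The 6 still-open variables together cover exactly {10, 12, 14, 16, 18, 20} — 6 values for 6 variables — and 10 appears only in Jack's list, so Jack = 10.
The 5 still-open variables together cover exactly {12, 14, 16, 18, 20} — 5 values for 5 variables — and 16 appears only in Priya's list, so Priya = 16.

16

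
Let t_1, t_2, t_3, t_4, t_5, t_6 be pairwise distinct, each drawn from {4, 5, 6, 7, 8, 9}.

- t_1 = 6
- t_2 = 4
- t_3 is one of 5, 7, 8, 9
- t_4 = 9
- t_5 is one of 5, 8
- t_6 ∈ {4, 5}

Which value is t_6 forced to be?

5

t_1 must be 6 (only option left).
t_2 must be 4 (only option left). Eliminate 4 elsewhere: t_6.
So t_6 = 5.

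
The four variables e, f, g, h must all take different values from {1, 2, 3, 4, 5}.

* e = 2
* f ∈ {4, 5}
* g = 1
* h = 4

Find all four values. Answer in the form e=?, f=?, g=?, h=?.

e=2, f=5, g=1, h=4

e has just one choice, so e = 2.
That leaves g = 1.
h has just one choice, so h = 4. So f can't be 4.
f's domain is down to {5}, so f = 5.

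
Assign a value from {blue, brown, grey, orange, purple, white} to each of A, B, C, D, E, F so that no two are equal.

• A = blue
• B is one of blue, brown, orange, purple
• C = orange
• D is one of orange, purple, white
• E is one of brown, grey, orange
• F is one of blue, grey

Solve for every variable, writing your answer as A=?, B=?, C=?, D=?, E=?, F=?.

A=blue, B=purple, C=orange, D=white, E=brown, F=grey

A's domain is down to {blue}, so A = blue. Strike blue from B, F.
C has just one choice, so C = orange. Eliminate orange elsewhere: B, D, E.
That leaves F = grey. Remove grey from E.
E's domain is down to {brown}, so E = brown. So B can't be brown.
B must be purple (only option left). Remove purple from D.
D has just one choice, so D = white.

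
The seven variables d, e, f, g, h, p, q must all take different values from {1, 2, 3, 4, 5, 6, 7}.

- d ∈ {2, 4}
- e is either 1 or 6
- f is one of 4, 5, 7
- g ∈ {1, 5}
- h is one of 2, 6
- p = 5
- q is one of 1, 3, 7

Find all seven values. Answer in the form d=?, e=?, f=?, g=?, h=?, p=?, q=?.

d=4, e=6, f=7, g=1, h=2, p=5, q=3

p must be 5 (only option left). Strike 5 from f, g.
g's domain is down to {1}, so g = 1. Eliminate 1 elsewhere: e, q.
That leaves e = 6. Eliminate 6 elsewhere: h.
h must be 2 (only option left). Remove 2 from d.
That leaves d = 4. Strike 4 from f.
f's domain is down to {7}, so f = 7. So q can't be 7.
q has just one choice, so q = 3.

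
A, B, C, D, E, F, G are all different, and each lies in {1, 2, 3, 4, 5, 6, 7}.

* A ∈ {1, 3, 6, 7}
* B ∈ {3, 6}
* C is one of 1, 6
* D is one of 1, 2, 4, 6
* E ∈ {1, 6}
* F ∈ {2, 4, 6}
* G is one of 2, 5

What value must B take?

3

The 7 variables draw from only 7 values {1, 2, 3, 4, 5, 6, 7}, so each is used; only G can be 5, hence G = 5.
The 6 still-open variables together cover exactly {1, 2, 3, 4, 6, 7} — 6 values for 6 variables — and 7 appears only in A's list, so A = 7.
Among the 5 still-open variables, 3 fits only B (and all 5 values in {1, 2, 3, 4, 6} must be used), so B = 3.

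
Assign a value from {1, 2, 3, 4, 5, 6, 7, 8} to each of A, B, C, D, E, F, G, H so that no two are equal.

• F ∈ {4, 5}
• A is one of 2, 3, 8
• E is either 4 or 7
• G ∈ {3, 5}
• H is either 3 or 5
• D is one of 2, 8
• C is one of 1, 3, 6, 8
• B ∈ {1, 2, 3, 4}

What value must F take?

The 8 variables together cover exactly {1, 2, 3, 4, 5, 6, 7, 8} — 8 values for 8 variables — and 6 appears only in C's list, so C = 6.
The 7 still-open variables together cover exactly {1, 2, 3, 4, 5, 7, 8} — 7 values for 7 variables — and 1 appears only in B's list, so B = 1.
The 6 still-open variables together cover exactly {2, 3, 4, 5, 7, 8} — 6 values for 6 variables — and 7 appears only in E's list, so E = 7.
The 5 still-open variables draw from only 5 values {2, 3, 4, 5, 8}, so each is used; only F can be 4, hence F = 4.

4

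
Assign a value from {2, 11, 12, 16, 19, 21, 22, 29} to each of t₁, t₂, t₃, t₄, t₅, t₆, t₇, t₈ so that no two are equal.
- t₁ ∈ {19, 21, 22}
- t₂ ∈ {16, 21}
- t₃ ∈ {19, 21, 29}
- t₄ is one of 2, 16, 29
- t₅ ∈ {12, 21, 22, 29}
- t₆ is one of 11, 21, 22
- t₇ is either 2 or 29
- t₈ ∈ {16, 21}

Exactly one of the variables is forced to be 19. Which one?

t₃

The 8 variables together cover exactly {2, 11, 12, 16, 19, 21, 22, 29} — 8 values for 8 variables — and 11 appears only in t₆'s list, so t₆ = 11.
The 7 still-open variables together cover exactly {2, 12, 16, 19, 21, 22, 29} — 7 values for 7 variables — and 12 appears only in t₅'s list, so t₅ = 12.
The 6 still-open variables draw from only 6 values {2, 16, 19, 21, 22, 29}, so each is used; only t₁ can be 22, hence t₁ = 22.
The 5 still-open variables together cover exactly {2, 16, 19, 21, 29} — 5 values for 5 variables — and 19 appears only in t₃'s list, so t₃ = 19.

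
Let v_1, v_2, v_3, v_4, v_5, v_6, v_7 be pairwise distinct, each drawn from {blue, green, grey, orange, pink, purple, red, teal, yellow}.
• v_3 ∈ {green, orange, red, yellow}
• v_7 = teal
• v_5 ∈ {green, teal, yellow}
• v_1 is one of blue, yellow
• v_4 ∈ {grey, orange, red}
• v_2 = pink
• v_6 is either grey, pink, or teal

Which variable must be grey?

v_2 must be pink (only option left). So v_6 can't be pink.
v_7 must be teal (only option left). So v_5, v_6 can't be teal.
So grey goes to v_6.

v_6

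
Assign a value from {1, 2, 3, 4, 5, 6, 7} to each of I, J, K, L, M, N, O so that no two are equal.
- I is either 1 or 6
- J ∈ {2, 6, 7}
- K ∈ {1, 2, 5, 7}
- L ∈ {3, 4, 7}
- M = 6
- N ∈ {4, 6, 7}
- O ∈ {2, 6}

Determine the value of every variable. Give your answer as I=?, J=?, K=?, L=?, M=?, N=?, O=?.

I=1, J=7, K=5, L=3, M=6, N=4, O=2

M has just one choice, so M = 6. Eliminate 6 elsewhere: I, J, N, O.
O has just one choice, so O = 2. Strike 2 from J, K.
That leaves I = 1. Remove 1 from K.
J has just one choice, so J = 7. So K, L, N can't be 7.
K must be 5 (only option left).
N has just one choice, so N = 4. Eliminate 4 elsewhere: L.
L's domain is down to {3}, so L = 3.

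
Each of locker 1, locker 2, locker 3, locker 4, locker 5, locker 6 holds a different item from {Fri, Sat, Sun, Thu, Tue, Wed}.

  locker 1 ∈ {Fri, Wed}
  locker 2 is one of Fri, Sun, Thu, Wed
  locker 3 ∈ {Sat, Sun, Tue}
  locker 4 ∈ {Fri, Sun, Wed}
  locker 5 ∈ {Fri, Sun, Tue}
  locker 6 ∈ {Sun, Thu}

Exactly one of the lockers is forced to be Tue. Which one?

locker 5

The 6 variables together cover exactly {Fri, Sat, Sun, Thu, Tue, Wed} — 6 values for 6 variables — and Sat appears only in locker 3's list, so locker 3 = Sat.
Among the 5 still-open variables, Tue fits only locker 5 (and all 5 values in {Fri, Sun, Thu, Tue, Wed} must be used), so locker 5 = Tue.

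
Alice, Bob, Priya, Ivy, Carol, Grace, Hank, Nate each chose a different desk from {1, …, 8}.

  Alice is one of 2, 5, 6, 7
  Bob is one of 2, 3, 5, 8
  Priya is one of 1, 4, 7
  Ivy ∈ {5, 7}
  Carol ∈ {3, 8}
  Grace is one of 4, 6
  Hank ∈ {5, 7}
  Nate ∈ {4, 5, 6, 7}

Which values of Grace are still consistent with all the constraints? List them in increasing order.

The 8 variables together cover exactly {1, 2, 3, 4, 5, 6, 7, 8} — 8 values for 8 variables — and 1 appears only in Priya's list, so Priya = 1.
The 2 variables Ivy and Hank are confined to {5, 7}, which locks those values in; drop them from Alice, Bob, Nate.
Grace and Nate between them cover only {4, 6} — a naked pair. Remove those values from Alice.
Alice's domain is down to {2}, so Alice = 2. Strike 2 from Bob.
No further eliminations apply; Grace can still be any of 4, 6.

4, 6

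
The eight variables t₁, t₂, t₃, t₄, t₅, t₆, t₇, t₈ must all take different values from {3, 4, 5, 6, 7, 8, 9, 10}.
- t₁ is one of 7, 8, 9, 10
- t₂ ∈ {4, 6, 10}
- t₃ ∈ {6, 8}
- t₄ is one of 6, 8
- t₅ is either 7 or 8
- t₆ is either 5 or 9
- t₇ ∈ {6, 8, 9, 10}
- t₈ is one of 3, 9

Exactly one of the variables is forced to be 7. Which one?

The 8 variables draw from only 8 values {3, 4, 5, 6, 7, 8, 9, 10}, so each is used; only t₈ can be 3, hence t₈ = 3.
The 7 still-open variables draw from only 7 values {4, 5, 6, 7, 8, 9, 10}, so each is used; only t₂ can be 4, hence t₂ = 4.
The 6 still-open variables draw from only 6 values {5, 6, 7, 8, 9, 10}, so each is used; only t₆ can be 5, hence t₆ = 5.
The 2 variables t₃ and t₄ are confined to {6, 8}, which locks those values in; drop them from t₁, t₅, t₇.
So 7 goes to t₅.

t₅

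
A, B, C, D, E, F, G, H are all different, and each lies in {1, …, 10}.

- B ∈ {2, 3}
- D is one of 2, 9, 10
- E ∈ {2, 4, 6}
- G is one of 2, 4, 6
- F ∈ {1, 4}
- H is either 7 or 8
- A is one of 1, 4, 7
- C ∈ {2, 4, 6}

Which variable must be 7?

The 3 variables C, E, G are confined to {2, 4, 6}, which locks those values in; drop them from A, B, D, F.
That leaves B = 3.
That leaves F = 1. Strike 1 from A.
So 7 goes to A.

A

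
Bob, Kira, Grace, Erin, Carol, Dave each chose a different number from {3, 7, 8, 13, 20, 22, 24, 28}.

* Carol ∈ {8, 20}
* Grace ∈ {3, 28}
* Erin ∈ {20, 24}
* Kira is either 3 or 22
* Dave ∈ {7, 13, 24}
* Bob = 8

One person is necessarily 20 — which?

Bob must be 8 (only option left). Remove 8 from Carol.
So 20 goes to Carol.

Carol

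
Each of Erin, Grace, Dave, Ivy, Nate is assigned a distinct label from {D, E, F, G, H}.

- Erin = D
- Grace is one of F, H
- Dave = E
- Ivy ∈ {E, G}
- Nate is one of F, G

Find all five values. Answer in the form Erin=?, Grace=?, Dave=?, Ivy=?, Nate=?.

Erin must be D (only option left).
Dave's domain is down to {E}, so Dave = E. Remove E from Ivy.
Ivy has just one choice, so Ivy = G. Strike G from Nate.
Nate must be F (only option left). So Grace can't be F.
Grace must be H (only option left).

Erin=D, Grace=H, Dave=E, Ivy=G, Nate=F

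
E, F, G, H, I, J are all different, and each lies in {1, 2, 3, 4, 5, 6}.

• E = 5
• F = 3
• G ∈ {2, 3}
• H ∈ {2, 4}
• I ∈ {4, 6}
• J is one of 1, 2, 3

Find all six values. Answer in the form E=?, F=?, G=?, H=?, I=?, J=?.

E=5, F=3, G=2, H=4, I=6, J=1

E must be 5 (only option left).
F has just one choice, so F = 3. Remove 3 from G, J.
G has just one choice, so G = 2. So H, J can't be 2.
That leaves H = 4. Strike 4 from I.
I has just one choice, so I = 6.
J has just one choice, so J = 1.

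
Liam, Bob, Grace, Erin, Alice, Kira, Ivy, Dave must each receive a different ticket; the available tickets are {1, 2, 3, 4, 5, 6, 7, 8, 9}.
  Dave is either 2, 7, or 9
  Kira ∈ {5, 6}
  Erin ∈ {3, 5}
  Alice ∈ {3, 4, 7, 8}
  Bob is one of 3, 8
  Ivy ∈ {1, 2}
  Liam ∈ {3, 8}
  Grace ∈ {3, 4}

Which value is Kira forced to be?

Liam and Bob between them cover only {3, 8} — a naked pair. Remove those values from Grace, Erin, Alice.
Grace must be 4 (only option left). Eliminate 4 elsewhere: Alice.
Erin has just one choice, so Erin = 5. Strike 5 from Kira.
So Kira = 6.

6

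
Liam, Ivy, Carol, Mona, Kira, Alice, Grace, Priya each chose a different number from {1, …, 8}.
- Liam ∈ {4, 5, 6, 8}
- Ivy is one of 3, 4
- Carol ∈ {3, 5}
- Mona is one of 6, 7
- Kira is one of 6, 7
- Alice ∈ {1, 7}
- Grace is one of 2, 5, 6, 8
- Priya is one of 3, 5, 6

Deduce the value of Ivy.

4

The 8 variables together cover exactly {1, 2, 3, 4, 5, 6, 7, 8} — 8 values for 8 variables — and 1 appears only in Alice's list, so Alice = 1.
Among the 7 still-open variables, 2 fits only Grace (and all 7 values in {2, 3, 4, 5, 6, 7, 8} must be used), so Grace = 2.
The 6 still-open variables draw from only 6 values {3, 4, 5, 6, 7, 8}, so each is used; only Liam can be 8, hence Liam = 8.
The 5 still-open variables together cover exactly {3, 4, 5, 6, 7} — 5 values for 5 variables — and 4 appears only in Ivy's list, so Ivy = 4.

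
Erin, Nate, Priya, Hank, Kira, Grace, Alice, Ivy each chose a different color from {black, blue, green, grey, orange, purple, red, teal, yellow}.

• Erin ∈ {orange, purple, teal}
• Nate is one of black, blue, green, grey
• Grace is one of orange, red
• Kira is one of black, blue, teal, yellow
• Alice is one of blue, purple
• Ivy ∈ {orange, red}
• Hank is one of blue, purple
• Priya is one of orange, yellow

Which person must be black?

Kira

Hank and Alice share exactly the 2 values {blue, purple}; by pigeonhole those values go to them, so strike blue, purple from Erin, Nate, Kira.
Grace and Ivy between them cover only {orange, red} — a naked pair. Remove those values from Erin, Priya.
Erin must be teal (only option left). So Kira can't be teal.
That leaves Priya = yellow. Strike yellow from Kira.
So black goes to Kira.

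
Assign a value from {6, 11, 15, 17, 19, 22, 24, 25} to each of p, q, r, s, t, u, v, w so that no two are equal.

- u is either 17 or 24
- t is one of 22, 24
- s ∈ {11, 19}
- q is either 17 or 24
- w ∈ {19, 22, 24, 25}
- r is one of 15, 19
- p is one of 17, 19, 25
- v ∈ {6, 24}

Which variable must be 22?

t

Among the 8 variables, 6 fits only v (and all 8 values in {6, 11, 15, 17, 19, 22, 24, 25} must be used), so v = 6.
The 7 still-open variables draw from only 7 values {11, 15, 17, 19, 22, 24, 25}, so each is used; only s can be 11, hence s = 11.
Among the 6 still-open variables, 15 fits only r (and all 6 values in {15, 17, 19, 22, 24, 25} must be used), so r = 15.
q and u between them cover only {17, 24} — a naked pair. Remove those values from p, t, w.
So 22 goes to t.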